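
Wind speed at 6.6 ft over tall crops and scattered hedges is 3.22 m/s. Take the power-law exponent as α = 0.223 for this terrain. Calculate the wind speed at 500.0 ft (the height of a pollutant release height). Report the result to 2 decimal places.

8.45 m/s

Power-law profile: V₂ = V₁ · (z₂/z₁)^α
V₂ = 3.22 × (500.0/6.6)^0.223 = 3.22 × (75.7576)^0.223
    = 3.22 × 2.6249 = 8.4522 m/s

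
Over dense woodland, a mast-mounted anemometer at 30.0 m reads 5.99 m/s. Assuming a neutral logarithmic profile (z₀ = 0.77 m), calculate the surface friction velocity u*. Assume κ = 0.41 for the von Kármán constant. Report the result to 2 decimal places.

Log law: V(z) = (u*/κ) · ln(z/z₀) ⇒ u* = κ · V / ln(z/z₀)
u* = 0.41 × 5.99 / ln(30.0/0.77) = 0.41 × 5.99 / 3.6626
   = 2.4559 / 3.6626 = 0.6705 m/s

u* ≈ 0.67 m/s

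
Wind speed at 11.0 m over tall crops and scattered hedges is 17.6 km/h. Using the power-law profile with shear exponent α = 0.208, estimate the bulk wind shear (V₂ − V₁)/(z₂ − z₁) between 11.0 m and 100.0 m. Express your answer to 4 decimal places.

Power law: V₂ = V₁ · (z₂/z₁)^α = 17.6 × (9.0909)^0.208 = 27.8550 km/h
ΔV/Δz = (27.8550 − 17.6)/(100.0 − 11.0) = 10.2550/89.0000 = 0.11522 km/h/m

0.1152 km/h/m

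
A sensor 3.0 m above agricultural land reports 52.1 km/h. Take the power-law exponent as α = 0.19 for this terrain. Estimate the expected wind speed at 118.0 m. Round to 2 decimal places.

104.67 km/h

Power-law profile: V₂ = V₁ · (z₂/z₁)^α
V₂ = 52.1 × (118.0/3.0)^0.19 = 52.1 × (39.3333)^0.19
    = 52.1 × 2.0091 = 104.6748 km/h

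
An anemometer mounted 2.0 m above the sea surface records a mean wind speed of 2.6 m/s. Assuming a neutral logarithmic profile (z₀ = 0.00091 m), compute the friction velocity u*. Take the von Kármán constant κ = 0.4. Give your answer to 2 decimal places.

Log law: V(z) = (u*/κ) · ln(z/z₀) ⇒ u* = κ · V / ln(z/z₀)
u* = 0.4 × 2.6 / ln(2.0/0.00091) = 0.4 × 2.6 / 7.6952
   = 1.0400 / 7.6952 = 0.1351 m/s

u* ≈ 0.14 m/s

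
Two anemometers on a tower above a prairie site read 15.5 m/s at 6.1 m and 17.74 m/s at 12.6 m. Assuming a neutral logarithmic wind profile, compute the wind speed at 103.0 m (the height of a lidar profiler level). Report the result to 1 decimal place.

24.2 m/s

Log law: V ∝ ln(z/z₀). From the pair, with r = V₁/V₂ = 0.87373,
ln z₀ = (ln z₁ − r·ln z₂)/(1 − r) = (1.8083 − 0.87373×2.5337)/0.12627 = -3.2113 → z₀ = 0.04031 m
V₃ = V₁ · ln(z₃/z₀)/ln(z₁/z₀) = 15.5 × 7.8460/5.0196 = 24.2278 m/s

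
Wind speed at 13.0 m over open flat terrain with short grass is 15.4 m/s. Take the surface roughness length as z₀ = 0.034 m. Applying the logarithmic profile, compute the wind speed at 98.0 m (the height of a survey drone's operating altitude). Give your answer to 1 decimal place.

20.6 m/s

Log law: V(z) ∝ ln(z/z₀), so V₂/V₁ = ln(z₂/z₀) / ln(z₁/z₀).
ln(98.0/0.034) = 7.9664, ln(13.0/0.034) = 5.9463
V₂ = 15.4 × 7.9664/5.9463 = 15.4 × 1.3397 = 20.6315 m/s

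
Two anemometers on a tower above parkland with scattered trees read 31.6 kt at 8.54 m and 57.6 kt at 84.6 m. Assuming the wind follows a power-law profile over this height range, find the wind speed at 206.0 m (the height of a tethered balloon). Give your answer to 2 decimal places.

72.71 kt

First find α: α = ln(V₂/V₁)/ln(z₂/z₁) = ln(57.6/31.6)/ln(84.6/8.54) = 0.60037/2.29317 = 0.2618
Extrapolate from 84.6 m to 206.0 m: V₃ = 57.6 × (206.0/84.6)^0.2618 = 57.6 × 1.2624 = 72.7126 kt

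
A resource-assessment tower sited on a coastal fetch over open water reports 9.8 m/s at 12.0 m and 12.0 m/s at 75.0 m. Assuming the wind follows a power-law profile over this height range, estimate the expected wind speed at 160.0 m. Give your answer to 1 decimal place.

First find α: α = ln(V₂/V₁)/ln(z₂/z₁) = ln(12.0/9.8)/ln(75.0/12.0) = 0.20252/1.83258 = 0.1105
Extrapolate from 75.0 m to 160.0 m: V₃ = 12.0 × (160.0/75.0)^0.1105 = 12.0 × 1.0873 = 13.0481 m/s

13.0 m/s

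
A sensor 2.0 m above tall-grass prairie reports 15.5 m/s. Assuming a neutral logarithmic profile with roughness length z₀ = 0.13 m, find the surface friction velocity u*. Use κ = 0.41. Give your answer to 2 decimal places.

u* ≈ 2.32 m/s

Log law: V(z) = (u*/κ) · ln(z/z₀) ⇒ u* = κ · V / ln(z/z₀)
u* = 0.41 × 15.5 / ln(2.0/0.13) = 0.41 × 15.5 / 2.7334
   = 6.3550 / 2.7334 = 2.3250 m/s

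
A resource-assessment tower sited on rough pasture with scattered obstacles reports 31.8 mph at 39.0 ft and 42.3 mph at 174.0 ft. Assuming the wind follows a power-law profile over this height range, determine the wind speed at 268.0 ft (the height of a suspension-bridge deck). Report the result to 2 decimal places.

45.93 mph

First find α: α = ln(V₂/V₁)/ln(z₂/z₁) = ln(42.3/31.8)/ln(174.0/39.0) = 0.28532/1.49549 = 0.1908
Extrapolate from 174.0 ft to 268.0 ft: V₃ = 42.3 × (268.0/174.0)^0.1908 = 42.3 × 1.0859 = 45.9335 mph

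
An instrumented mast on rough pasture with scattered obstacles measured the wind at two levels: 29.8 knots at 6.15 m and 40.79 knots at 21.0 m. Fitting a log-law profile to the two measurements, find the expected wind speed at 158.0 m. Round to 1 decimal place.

Log law: V ∝ ln(z/z₀). From the pair, with r = V₁/V₂ = 0.73057,
ln z₀ = (ln z₁ − r·ln z₂)/(1 − r) = (1.8165 − 0.73057×3.0445)/0.26943 = -1.5135 → z₀ = 0.2201 m
V₃ = V₁ · ln(z₃/z₀)/ln(z₁/z₀) = 29.8 × 6.5761/3.3300 = 58.8497 knots

58.8 knots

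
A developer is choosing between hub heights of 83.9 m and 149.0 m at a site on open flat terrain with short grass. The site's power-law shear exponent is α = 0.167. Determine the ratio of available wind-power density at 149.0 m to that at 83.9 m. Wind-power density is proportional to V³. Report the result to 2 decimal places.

Speed ratio: V_B/V_A = (z_B/z_A)^α = (149.0/83.9)^0.167 = (1.7759)^0.167 = 1.10066
Power-density ratio: P_B/P_A = (V_B/V_A)³ = (1.10066)³ = 1.33340

1.33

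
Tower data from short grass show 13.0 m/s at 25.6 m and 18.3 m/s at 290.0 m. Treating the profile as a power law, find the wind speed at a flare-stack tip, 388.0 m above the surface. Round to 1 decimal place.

19.1 m/s

First find α: α = ln(V₂/V₁)/ln(z₂/z₁) = ln(18.3/13.0)/ln(290.0/25.6) = 0.34195/2.42729 = 0.1409
Extrapolate from 290.0 m to 388.0 m: V₃ = 18.3 × (388.0/290.0)^0.1409 = 18.3 × 1.0419 = 19.0661 m/s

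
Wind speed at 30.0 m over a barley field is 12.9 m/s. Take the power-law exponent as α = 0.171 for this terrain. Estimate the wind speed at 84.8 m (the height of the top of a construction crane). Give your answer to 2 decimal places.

Power-law profile: V₂ = V₁ · (z₂/z₁)^α
V₂ = 12.9 × (84.8/30.0)^0.171 = 12.9 × (2.8267)^0.171
    = 12.9 × 1.1944 = 15.4084 m/s

15.41 m/s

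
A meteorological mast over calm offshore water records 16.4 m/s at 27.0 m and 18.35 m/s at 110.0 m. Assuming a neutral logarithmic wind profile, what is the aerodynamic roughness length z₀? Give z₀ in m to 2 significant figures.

z₀ ≈ 0.00020 m

Log law: V(z) ∝ ln(z/z₀). With r = V₁/V₂ = 16.4/18.35 = 0.89373,
r · ln(z₂/z₀) = ln(z₁/z₀) ⇒ ln z₀ = (ln z₁ − r·ln z₂)/(1 − r)
ln z₀ = (3.29584 − 0.89373×4.70048) / 0.10627 = -8.5176
z₀ = exp(-8.5176) = 0.0001999 m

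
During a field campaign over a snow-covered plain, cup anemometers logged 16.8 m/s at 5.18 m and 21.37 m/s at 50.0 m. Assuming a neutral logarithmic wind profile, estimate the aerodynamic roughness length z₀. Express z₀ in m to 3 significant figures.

Log law: V(z) ∝ ln(z/z₀). With r = V₁/V₂ = 16.8/21.37 = 0.78615,
r · ln(z₂/z₀) = ln(z₁/z₀) ⇒ ln z₀ = (ln z₁ − r·ln z₂)/(1 − r)
ln z₀ = (1.64481 − 0.78615×3.91202) / 0.21385 = -6.6898
z₀ = exp(-6.6898) = 0.001243 m

z₀ ≈ 0.00124 m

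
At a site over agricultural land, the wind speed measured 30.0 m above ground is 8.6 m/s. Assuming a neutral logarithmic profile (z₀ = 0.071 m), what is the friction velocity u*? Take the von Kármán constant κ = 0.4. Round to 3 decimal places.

u* ≈ 0.569 m/s

Log law: V(z) = (u*/κ) · ln(z/z₀) ⇒ u* = κ · V / ln(z/z₀)
u* = 0.4 × 8.6 / ln(30.0/0.071) = 0.4 × 8.6 / 6.0463
   = 3.4400 / 6.0463 = 0.5689 m/s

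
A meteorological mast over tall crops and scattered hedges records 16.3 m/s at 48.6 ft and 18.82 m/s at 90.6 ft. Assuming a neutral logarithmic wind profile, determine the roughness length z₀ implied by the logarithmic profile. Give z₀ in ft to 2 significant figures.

Log law: V(z) ∝ ln(z/z₀). With r = V₁/V₂ = 16.3/18.82 = 0.86610,
r · ln(z₂/z₀) = ln(z₁/z₀) ⇒ ln z₀ = (ln z₁ − r·ln z₂)/(1 − r)
ln z₀ = (3.88362 − 0.86610×4.50645) / 0.13390 = -0.1450
z₀ = exp(-0.1450) = 0.8650 ft

z₀ ≈ 0.87 ft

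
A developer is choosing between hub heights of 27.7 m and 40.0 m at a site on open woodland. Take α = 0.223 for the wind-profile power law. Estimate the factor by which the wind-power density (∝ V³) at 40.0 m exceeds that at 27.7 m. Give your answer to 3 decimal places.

Speed ratio: V_B/V_A = (z_B/z_A)^α = (40.0/27.7)^0.223 = (1.4440)^0.223 = 1.08539
Power-density ratio: P_B/P_A = (V_B/V_A)³ = (1.08539)³ = 1.27867

1.279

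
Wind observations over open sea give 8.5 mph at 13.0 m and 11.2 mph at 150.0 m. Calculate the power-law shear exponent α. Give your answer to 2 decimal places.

α ≈ 0.11

Power law: V₂/V₁ = (z₂/z₁)^α ⇒ α = ln(V₂/V₁) / ln(z₂/z₁)
α = ln(11.2/8.5) / ln(150.0/13.0) = ln(1.3176) / ln(11.5385)
  = 0.27585 / 2.44569 = 0.11279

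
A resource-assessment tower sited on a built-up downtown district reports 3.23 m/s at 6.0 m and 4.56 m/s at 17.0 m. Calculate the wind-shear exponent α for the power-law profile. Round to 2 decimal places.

α ≈ 0.33

Power law: V₂/V₁ = (z₂/z₁)^α ⇒ α = ln(V₂/V₁) / ln(z₂/z₁)
α = ln(4.56/3.23) / ln(17.0/6.0) = ln(1.4118) / ln(2.8333)
  = 0.34484 / 1.04145 = 0.33111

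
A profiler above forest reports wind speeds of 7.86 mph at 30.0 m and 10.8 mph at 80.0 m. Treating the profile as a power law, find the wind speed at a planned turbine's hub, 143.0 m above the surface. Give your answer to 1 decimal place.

First find α: α = ln(V₂/V₁)/ln(z₂/z₁) = ln(10.8/7.86)/ln(80.0/30.0) = 0.31776/0.98083 = 0.3240
Extrapolate from 80.0 m to 143.0 m: V₃ = 10.8 × (143.0/80.0)^0.3240 = 10.8 × 1.2070 = 13.0360 mph

13.0 mph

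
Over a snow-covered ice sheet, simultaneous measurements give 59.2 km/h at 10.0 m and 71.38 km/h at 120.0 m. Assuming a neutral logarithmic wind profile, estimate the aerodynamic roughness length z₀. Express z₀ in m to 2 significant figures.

z₀ ≈ 0.000057 m

Log law: V(z) ∝ ln(z/z₀). With r = V₁/V₂ = 59.2/71.38 = 0.82936,
r · ln(z₂/z₀) = ln(z₁/z₀) ⇒ ln z₀ = (ln z₁ − r·ln z₂)/(1 − r)
ln z₀ = (2.30259 − 0.82936×4.78749) / 0.17064 = -9.7751
z₀ = exp(-9.7751) = 0.00005685 m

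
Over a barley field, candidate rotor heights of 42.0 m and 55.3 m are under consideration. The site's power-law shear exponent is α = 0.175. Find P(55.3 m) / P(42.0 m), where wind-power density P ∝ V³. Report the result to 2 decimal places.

Speed ratio: V_B/V_A = (z_B/z_A)^α = (55.3/42.0)^0.175 = (1.3167)^0.175 = 1.04932
Power-density ratio: P_B/P_A = (V_B/V_A)³ = (1.04932)³ = 1.15538

1.16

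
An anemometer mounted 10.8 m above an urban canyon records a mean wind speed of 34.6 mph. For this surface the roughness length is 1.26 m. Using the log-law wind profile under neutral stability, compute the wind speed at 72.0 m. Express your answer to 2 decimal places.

Log law: V(z) ∝ ln(z/z₀), so V₂/V₁ = ln(z₂/z₀) / ln(z₁/z₀).
ln(72.0/1.26) = 4.0456, ln(10.8/1.26) = 2.1484
V₂ = 34.6 × 4.0456/2.1484 = 34.6 × 1.8830 = 65.1526 mph

65.15 mph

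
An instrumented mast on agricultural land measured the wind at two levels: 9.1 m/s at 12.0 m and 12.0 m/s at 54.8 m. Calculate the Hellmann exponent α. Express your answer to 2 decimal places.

Power law: V₂/V₁ = (z₂/z₁)^α ⇒ α = ln(V₂/V₁) / ln(z₂/z₁)
α = ln(12.0/9.1) / ln(54.8/12.0) = ln(1.3187) / ln(4.5667)
  = 0.27663 / 1.51878 = 0.18214

α ≈ 0.18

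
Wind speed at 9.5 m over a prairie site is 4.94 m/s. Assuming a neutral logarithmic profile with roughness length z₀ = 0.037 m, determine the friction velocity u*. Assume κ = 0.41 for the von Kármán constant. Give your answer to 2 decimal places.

u* ≈ 0.37 m/s

Log law: V(z) = (u*/κ) · ln(z/z₀) ⇒ u* = κ · V / ln(z/z₀)
u* = 0.41 × 4.94 / ln(9.5/0.037) = 0.41 × 4.94 / 5.5481
   = 2.0254 / 5.5481 = 0.3651 m/s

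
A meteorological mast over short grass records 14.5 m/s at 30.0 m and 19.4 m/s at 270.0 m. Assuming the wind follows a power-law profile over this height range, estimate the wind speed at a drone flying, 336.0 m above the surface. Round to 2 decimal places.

19.97 m/s

First find α: α = ln(V₂/V₁)/ln(z₂/z₁) = ln(19.4/14.5)/ln(270.0/30.0) = 0.29112/2.19722 = 0.1325
Extrapolate from 270.0 m to 336.0 m: V₃ = 19.4 × (336.0/270.0)^0.1325 = 19.4 × 1.0294 = 19.9703 m/s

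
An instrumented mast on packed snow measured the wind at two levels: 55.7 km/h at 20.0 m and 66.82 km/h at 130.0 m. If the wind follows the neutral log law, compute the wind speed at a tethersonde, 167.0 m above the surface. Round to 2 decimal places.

68.31 km/h

Log law: V ∝ ln(z/z₀). From the pair, with r = V₁/V₂ = 0.83358,
ln z₀ = (ln z₁ − r·ln z₂)/(1 − r) = (2.9957 − 0.83358×4.8675)/0.16642 = -6.3801 → z₀ = 0.001695 m
V₃ = V₁ · ln(z₃/z₀)/ln(z₁/z₀) = 55.7 × 11.4981/9.3758 = 68.3079 km/h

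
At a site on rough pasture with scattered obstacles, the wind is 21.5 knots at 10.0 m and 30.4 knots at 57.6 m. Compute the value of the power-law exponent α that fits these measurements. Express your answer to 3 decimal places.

α ≈ 0.198

Power law: V₂/V₁ = (z₂/z₁)^α ⇒ α = ln(V₂/V₁) / ln(z₂/z₁)
α = ln(30.4/21.5) / ln(57.6/10.0) = ln(1.4140) / ln(5.7600)
  = 0.34639 / 1.75094 = 0.19783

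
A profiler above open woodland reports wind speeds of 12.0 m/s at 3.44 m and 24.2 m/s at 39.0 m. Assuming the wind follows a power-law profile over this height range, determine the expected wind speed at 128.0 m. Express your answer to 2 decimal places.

First find α: α = ln(V₂/V₁)/ln(z₂/z₁) = ln(24.2/12.0)/ln(39.0/3.44) = 0.70145/2.42809 = 0.2889
Extrapolate from 39.0 m to 128.0 m: V₃ = 24.2 × (128.0/39.0)^0.2889 = 24.2 × 1.4096 = 34.1133 m/s

34.11 m/s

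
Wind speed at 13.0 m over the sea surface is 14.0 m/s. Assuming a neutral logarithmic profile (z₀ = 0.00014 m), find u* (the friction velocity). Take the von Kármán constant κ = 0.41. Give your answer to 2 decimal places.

u* ≈ 0.50 m/s

Log law: V(z) = (u*/κ) · ln(z/z₀) ⇒ u* = κ · V / ln(z/z₀)
u* = 0.41 × 14.0 / ln(13.0/0.00014) = 0.41 × 14.0 / 11.4388
   = 5.7400 / 11.4388 = 0.5018 m/s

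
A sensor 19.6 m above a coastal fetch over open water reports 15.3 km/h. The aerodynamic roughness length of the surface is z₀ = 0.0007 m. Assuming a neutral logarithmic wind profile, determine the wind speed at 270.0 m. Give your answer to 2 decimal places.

19.22 km/h

Log law: V(z) ∝ ln(z/z₀), so V₂/V₁ = ln(z₂/z₀) / ln(z₁/z₀).
ln(270.0/0.0007) = 12.8629, ln(19.6/0.0007) = 10.2400
V₂ = 15.3 × 12.8629/10.2400 = 15.3 × 1.2561 = 19.2190 km/h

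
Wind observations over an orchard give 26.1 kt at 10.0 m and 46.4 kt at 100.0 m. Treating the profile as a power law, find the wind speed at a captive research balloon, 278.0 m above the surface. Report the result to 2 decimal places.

59.91 kt

First find α: α = ln(V₂/V₁)/ln(z₂/z₁) = ln(46.4/26.1)/ln(100.0/10.0) = 0.57536/2.30259 = 0.2499
Extrapolate from 100.0 m to 278.0 m: V₃ = 46.4 × (278.0/100.0)^0.2499 = 46.4 × 1.2911 = 59.9066 kt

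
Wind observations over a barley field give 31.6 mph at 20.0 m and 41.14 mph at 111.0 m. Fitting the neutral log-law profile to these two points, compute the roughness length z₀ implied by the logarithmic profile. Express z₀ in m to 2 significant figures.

z₀ ≈ 0.068 m

Log law: V(z) ∝ ln(z/z₀). With r = V₁/V₂ = 31.6/41.14 = 0.76811,
r · ln(z₂/z₀) = ln(z₁/z₀) ⇒ ln z₀ = (ln z₁ − r·ln z₂)/(1 − r)
ln z₀ = (2.99573 − 0.76811×4.70953) / 0.23189 = -2.6810
z₀ = exp(-2.6810) = 0.06849 m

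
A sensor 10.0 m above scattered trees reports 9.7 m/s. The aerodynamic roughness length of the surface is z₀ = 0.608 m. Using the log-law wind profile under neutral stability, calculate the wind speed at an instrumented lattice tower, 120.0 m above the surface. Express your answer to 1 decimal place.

18.3 m/s

Log law: V(z) ∝ ln(z/z₀), so V₂/V₁ = ln(z₂/z₀) / ln(z₁/z₀).
ln(120.0/0.608) = 5.2851, ln(10.0/0.608) = 2.8002
V₂ = 9.7 × 5.2851/2.8002 = 9.7 × 1.8874 = 18.3079 m/s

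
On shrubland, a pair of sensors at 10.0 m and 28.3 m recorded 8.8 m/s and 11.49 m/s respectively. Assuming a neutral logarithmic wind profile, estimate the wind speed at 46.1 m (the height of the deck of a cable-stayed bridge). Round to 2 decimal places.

12.75 m/s

Log law: V ∝ ln(z/z₀). From the pair, with r = V₁/V₂ = 0.76588,
ln z₀ = (ln z₁ − r·ln z₂)/(1 − r) = (2.3026 − 0.76588×3.3429)/0.23412 = -1.1006 → z₀ = 0.3327 m
V₃ = V₁ · ln(z₃/z₀)/ln(z₁/z₀) = 8.8 × 4.9314/3.4031 = 12.7518 m/s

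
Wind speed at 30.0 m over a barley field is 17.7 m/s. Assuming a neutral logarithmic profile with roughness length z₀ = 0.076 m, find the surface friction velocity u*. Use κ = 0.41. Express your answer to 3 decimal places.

u* ≈ 1.214 m/s

Log law: V(z) = (u*/κ) · ln(z/z₀) ⇒ u* = κ · V / ln(z/z₀)
u* = 0.41 × 17.7 / ln(30.0/0.076) = 0.41 × 17.7 / 5.9782
   = 7.2570 / 5.9782 = 1.2139 m/s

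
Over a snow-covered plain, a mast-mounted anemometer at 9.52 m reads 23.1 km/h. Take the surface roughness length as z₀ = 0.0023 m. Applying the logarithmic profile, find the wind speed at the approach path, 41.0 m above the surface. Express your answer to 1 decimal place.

Log law: V(z) ∝ ln(z/z₀), so V₂/V₁ = ln(z₂/z₀) / ln(z₁/z₀).
ln(41.0/0.0023) = 9.7884, ln(9.52/0.0023) = 8.3282
V₂ = 23.1 × 9.7884/8.3282 = 23.1 × 1.1753 = 27.1501 km/h

27.2 km/h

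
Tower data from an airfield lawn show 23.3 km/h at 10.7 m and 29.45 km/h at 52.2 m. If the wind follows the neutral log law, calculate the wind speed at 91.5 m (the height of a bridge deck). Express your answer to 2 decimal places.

31.63 km/h

Log law: V ∝ ln(z/z₀). From the pair, with r = V₁/V₂ = 0.79117,
ln z₀ = (ln z₁ − r·ln z₂)/(1 − r) = (2.3702 − 0.79117×3.9551)/0.20883 = -3.6341 → z₀ = 0.02641 m
V₃ = V₁ · ln(z₃/z₀)/ln(z₁/z₀) = 23.3 × 8.1504/6.0043 = 31.6280 km/h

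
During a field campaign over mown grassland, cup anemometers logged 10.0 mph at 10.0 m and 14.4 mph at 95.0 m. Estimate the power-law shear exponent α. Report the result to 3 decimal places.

α ≈ 0.162

Power law: V₂/V₁ = (z₂/z₁)^α ⇒ α = ln(V₂/V₁) / ln(z₂/z₁)
α = ln(14.4/10.0) / ln(95.0/10.0) = ln(1.4400) / ln(9.5000)
  = 0.36464 / 2.25129 = 0.16197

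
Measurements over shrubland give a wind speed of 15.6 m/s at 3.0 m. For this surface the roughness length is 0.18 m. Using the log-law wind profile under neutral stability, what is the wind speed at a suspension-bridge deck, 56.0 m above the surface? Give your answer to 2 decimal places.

31.83 m/s

Log law: V(z) ∝ ln(z/z₀), so V₂/V₁ = ln(z₂/z₀) / ln(z₁/z₀).
ln(56.0/0.18) = 5.7402, ln(3.0/0.18) = 2.8134
V₂ = 15.6 × 5.7402/2.8134 = 15.6 × 2.0403 = 31.8284 m/s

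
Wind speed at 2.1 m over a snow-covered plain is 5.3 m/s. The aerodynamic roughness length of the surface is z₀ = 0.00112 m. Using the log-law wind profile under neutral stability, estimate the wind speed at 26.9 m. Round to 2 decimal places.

7.09 m/s

Log law: V(z) ∝ ln(z/z₀), so V₂/V₁ = ln(z₂/z₀) / ln(z₁/z₀).
ln(26.9/0.00112) = 10.0866, ln(2.1/0.00112) = 7.5364
V₂ = 5.3 × 10.0866/7.5364 = 5.3 × 1.3384 = 7.0934 m/s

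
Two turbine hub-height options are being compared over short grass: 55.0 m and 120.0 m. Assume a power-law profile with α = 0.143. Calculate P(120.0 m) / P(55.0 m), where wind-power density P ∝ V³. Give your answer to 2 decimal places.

1.40

Speed ratio: V_B/V_A = (z_B/z_A)^α = (120.0/55.0)^0.143 = (2.1818)^0.143 = 1.11802
Power-density ratio: P_B/P_A = (V_B/V_A)³ = (1.11802)³ = 1.39750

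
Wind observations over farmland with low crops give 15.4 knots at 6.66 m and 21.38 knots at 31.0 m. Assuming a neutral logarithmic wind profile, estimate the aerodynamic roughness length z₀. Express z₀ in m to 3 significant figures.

Log law: V(z) ∝ ln(z/z₀). With r = V₁/V₂ = 15.4/21.38 = 0.72030,
r · ln(z₂/z₀) = ln(z₁/z₀) ⇒ ln z₀ = (ln z₁ − r·ln z₂)/(1 − r)
ln z₀ = (1.89612 − 0.72030×3.43399) / 0.27970 = -2.0643
z₀ = exp(-2.0643) = 0.1269 m

z₀ ≈ 0.127 m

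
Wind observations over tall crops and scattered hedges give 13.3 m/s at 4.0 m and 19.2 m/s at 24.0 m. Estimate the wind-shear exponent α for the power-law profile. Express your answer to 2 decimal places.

Power law: V₂/V₁ = (z₂/z₁)^α ⇒ α = ln(V₂/V₁) / ln(z₂/z₁)
α = ln(19.2/13.3) / ln(24.0/4.0) = ln(1.4436) / ln(6.0000)
  = 0.36715 / 1.79176 = 0.20491

α ≈ 0.20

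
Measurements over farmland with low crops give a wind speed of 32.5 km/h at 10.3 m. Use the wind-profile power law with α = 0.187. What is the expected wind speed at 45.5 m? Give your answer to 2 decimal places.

Power-law profile: V₂ = V₁ · (z₂/z₁)^α
V₂ = 32.5 × (45.5/10.3)^0.187 = 32.5 × (4.4175)^0.187
    = 32.5 × 1.3202 = 42.9073 km/h

42.91 km/h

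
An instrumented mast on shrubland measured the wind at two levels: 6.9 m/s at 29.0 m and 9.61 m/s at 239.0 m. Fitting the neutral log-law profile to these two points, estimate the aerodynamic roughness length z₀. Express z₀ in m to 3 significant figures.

z₀ ≈ 0.135 m

Log law: V(z) ∝ ln(z/z₀). With r = V₁/V₂ = 6.9/9.61 = 0.71800,
r · ln(z₂/z₀) = ln(z₁/z₀) ⇒ ln z₀ = (ln z₁ − r·ln z₂)/(1 − r)
ln z₀ = (3.36730 − 0.71800×5.47646) / 0.28200 = -2.0029
z₀ = exp(-2.0029) = 0.1349 m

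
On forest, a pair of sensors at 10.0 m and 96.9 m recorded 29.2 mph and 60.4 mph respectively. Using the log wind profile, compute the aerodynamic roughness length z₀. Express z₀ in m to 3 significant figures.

z₀ ≈ 1.19 m

Log law: V(z) ∝ ln(z/z₀). With r = V₁/V₂ = 29.2/60.4 = 0.48344,
r · ln(z₂/z₀) = ln(z₁/z₀) ⇒ ln z₀ = (ln z₁ − r·ln z₂)/(1 − r)
ln z₀ = (2.30259 − 0.48344×4.57368) / 0.51656 = 0.1771
z₀ = exp(0.1771) = 1.194 m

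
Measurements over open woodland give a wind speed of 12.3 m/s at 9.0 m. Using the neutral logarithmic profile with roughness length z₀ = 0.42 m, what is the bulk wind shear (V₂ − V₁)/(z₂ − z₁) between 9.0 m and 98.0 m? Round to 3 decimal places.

0.108 m/s/m

Log law: V₂ = V₁ · ln(z₂/z₀)/ln(z₁/z₀) = 12.3 × 5.4525/3.0647 = 21.8830 m/s
ΔV/Δz = (21.8830 − 12.3)/(98.0 − 9.0) = 9.5830/89.0000 = 0.10767 m/s/m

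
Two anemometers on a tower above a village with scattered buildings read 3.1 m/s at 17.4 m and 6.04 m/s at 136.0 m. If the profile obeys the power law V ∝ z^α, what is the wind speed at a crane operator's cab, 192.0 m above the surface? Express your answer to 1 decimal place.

6.8 m/s

First find α: α = ln(V₂/V₁)/ln(z₂/z₁) = ln(6.04/3.1)/ln(136.0/17.4) = 0.66700/2.05618 = 0.3244
Extrapolate from 136.0 m to 192.0 m: V₃ = 6.04 × (192.0/136.0)^0.3244 = 6.04 × 1.1184 = 6.7549 m/s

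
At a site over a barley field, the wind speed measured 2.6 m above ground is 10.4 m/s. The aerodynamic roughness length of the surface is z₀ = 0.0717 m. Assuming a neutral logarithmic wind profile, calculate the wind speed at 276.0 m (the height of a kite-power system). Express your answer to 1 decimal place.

23.9 m/s

Log law: V(z) ∝ ln(z/z₀), so V₂/V₁ = ln(z₂/z₀) / ln(z₁/z₀).
ln(276.0/0.0717) = 8.2557, ln(2.6/0.0717) = 3.5908
V₂ = 10.4 × 8.2557/3.5908 = 10.4 × 2.2991 = 23.9110 m/s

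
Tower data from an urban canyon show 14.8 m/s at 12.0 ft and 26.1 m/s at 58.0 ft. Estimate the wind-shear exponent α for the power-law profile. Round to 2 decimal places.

α ≈ 0.36

Power law: V₂/V₁ = (z₂/z₁)^α ⇒ α = ln(V₂/V₁) / ln(z₂/z₁)
α = ln(26.1/14.8) / ln(58.0/12.0) = ln(1.7635) / ln(4.8333)
  = 0.56731 / 1.57554 = 0.36007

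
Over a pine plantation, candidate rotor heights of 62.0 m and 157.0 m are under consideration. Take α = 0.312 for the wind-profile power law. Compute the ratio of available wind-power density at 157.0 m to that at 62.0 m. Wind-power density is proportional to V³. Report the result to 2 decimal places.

2.39

Speed ratio: V_B/V_A = (z_B/z_A)^α = (157.0/62.0)^0.312 = (2.5323)^0.312 = 1.33627
Power-density ratio: P_B/P_A = (V_B/V_A)³ = (1.33627)³ = 2.38607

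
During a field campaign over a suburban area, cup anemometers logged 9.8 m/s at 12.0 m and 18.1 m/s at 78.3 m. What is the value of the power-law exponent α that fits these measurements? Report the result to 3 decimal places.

α ≈ 0.327

Power law: V₂/V₁ = (z₂/z₁)^α ⇒ α = ln(V₂/V₁) / ln(z₂/z₁)
α = ln(18.1/9.8) / ln(78.3/12.0) = ln(1.8469) / ln(6.5250)
  = 0.61353 / 1.87564 = 0.32710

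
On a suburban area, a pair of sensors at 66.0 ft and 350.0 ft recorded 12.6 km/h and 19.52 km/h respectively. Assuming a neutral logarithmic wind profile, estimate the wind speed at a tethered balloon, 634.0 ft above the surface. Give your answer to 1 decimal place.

Log law: V ∝ ln(z/z₀). From the pair, with r = V₁/V₂ = 0.64549,
ln z₀ = (ln z₁ − r·ln z₂)/(1 − r) = (4.1897 − 0.64549×5.8579)/0.35451 = 1.1520 → z₀ = 3.165 ft
V₃ = V₁ · ln(z₃/z₀)/ln(z₁/z₀) = 12.6 × 5.3000/3.0376 = 21.9844 km/h

22.0 km/h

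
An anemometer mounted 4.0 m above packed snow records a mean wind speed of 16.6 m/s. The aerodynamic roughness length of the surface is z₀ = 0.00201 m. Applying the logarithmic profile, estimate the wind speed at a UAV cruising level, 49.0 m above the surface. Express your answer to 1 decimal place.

22.1 m/s

Log law: V(z) ∝ ln(z/z₀), so V₂/V₁ = ln(z₂/z₀) / ln(z₁/z₀).
ln(49.0/0.00201) = 10.1014, ln(4.0/0.00201) = 7.5959
V₂ = 16.6 × 10.1014/7.5959 = 16.6 × 1.3299 = 22.0755 m/s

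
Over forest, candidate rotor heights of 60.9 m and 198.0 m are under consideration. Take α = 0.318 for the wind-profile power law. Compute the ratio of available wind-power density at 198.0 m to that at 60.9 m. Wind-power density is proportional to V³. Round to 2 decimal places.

3.08

Speed ratio: V_B/V_A = (z_B/z_A)^α = (198.0/60.9)^0.318 = (3.2512)^0.318 = 1.45489
Power-density ratio: P_B/P_A = (V_B/V_A)³ = (1.45489)³ = 3.07960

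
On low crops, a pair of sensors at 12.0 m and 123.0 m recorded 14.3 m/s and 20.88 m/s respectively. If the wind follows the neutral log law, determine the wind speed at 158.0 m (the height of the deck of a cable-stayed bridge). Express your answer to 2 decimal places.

21.59 m/s

Log law: V ∝ ln(z/z₀). From the pair, with r = V₁/V₂ = 0.68487,
ln z₀ = (ln z₁ − r·ln z₂)/(1 − r) = (2.4849 − 0.68487×4.8122)/0.31513 = -2.5729 → z₀ = 0.07632 m
V₃ = V₁ · ln(z₃/z₀)/ln(z₁/z₀) = 14.3 × 7.6354/5.0578 = 21.5880 m/s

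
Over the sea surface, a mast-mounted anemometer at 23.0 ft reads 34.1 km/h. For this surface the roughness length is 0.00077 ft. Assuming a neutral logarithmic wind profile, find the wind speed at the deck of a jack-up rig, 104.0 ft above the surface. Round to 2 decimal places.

Log law: V(z) ∝ ln(z/z₀), so V₂/V₁ = ln(z₂/z₀) / ln(z₁/z₀).
ln(104.0/0.00077) = 11.8135, ln(23.0/0.00077) = 10.3046
V₂ = 34.1 × 11.8135/10.3046 = 34.1 × 1.1464 = 39.0932 km/h

39.09 km/h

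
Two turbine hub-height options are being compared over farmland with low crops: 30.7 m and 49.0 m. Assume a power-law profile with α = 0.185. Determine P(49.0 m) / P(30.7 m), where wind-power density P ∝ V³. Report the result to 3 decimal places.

1.296

Speed ratio: V_B/V_A = (z_B/z_A)^α = (49.0/30.7)^0.185 = (1.5961)^0.185 = 1.09035
Power-density ratio: P_B/P_A = (V_B/V_A)³ = (1.09035)³ = 1.29627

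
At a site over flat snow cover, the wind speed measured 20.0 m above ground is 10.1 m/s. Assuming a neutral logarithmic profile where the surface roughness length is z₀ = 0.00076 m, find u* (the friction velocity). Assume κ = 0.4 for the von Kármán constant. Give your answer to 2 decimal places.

Log law: V(z) = (u*/κ) · ln(z/z₀) ⇒ u* = κ · V / ln(z/z₀)
u* = 0.4 × 10.1 / ln(20.0/0.00076) = 0.4 × 10.1 / 10.1779
   = 4.0400 / 10.1779 = 0.3969 m/s

u* ≈ 0.40 m/s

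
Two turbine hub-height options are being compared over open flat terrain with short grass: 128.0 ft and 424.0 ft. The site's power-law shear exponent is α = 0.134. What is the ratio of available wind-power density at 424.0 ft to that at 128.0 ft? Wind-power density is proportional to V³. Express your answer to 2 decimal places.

1.62

Speed ratio: V_B/V_A = (z_B/z_A)^α = (424.0/128.0)^0.134 = (3.3125)^0.134 = 1.17409
Power-density ratio: P_B/P_A = (V_B/V_A)³ = (1.17409)³ = 1.61846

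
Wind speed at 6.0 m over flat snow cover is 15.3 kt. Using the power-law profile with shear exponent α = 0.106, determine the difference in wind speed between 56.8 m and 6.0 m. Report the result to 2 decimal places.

4.12 kt

Power law: V₂ = V₁ · (z₂/z₁)^α = 15.3 × (9.4667)^0.106 = 19.4164 kt
ΔV = 19.4164 − 15.3 = 4.1164 kt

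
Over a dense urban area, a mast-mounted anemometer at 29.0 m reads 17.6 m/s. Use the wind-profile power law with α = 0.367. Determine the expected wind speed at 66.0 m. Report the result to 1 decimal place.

23.8 m/s

Power-law profile: V₂ = V₁ · (z₂/z₁)^α
V₂ = 17.6 × (66.0/29.0)^0.367 = 17.6 × (2.2759)^0.367
    = 17.6 × 1.3523 = 23.8005 m/s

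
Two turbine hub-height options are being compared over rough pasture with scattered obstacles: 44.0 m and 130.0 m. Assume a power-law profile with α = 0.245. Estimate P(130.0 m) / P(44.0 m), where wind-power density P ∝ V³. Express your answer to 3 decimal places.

Speed ratio: V_B/V_A = (z_B/z_A)^α = (130.0/44.0)^0.245 = (2.9545)^0.245 = 1.30398
Power-density ratio: P_B/P_A = (V_B/V_A)³ = (1.30398)³ = 2.21723

2.217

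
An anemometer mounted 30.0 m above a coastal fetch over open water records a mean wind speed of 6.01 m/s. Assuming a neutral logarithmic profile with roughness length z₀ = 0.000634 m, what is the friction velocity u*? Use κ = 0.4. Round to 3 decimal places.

u* ≈ 0.223 m/s

Log law: V(z) = (u*/κ) · ln(z/z₀) ⇒ u* = κ · V / ln(z/z₀)
u* = 0.4 × 6.01 / ln(30.0/0.000634) = 0.4 × 6.01 / 10.7647
   = 2.4040 / 10.7647 = 0.2233 m/s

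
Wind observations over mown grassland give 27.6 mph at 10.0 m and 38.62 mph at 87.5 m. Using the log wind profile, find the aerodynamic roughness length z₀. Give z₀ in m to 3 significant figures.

z₀ ≈ 0.0437 m

Log law: V(z) ∝ ln(z/z₀). With r = V₁/V₂ = 27.6/38.62 = 0.71466,
r · ln(z₂/z₀) = ln(z₁/z₀) ⇒ ln z₀ = (ln z₁ − r·ln z₂)/(1 − r)
ln z₀ = (2.30259 − 0.71466×4.47164) / 0.28534 = -3.1299
z₀ = exp(-3.1299) = 0.04372 m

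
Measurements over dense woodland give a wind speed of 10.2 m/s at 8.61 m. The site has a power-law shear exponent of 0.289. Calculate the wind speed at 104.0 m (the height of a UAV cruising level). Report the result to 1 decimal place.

21.0 m/s

Power-law profile: V₂ = V₁ · (z₂/z₁)^α
V₂ = 10.2 × (104.0/8.61)^0.289 = 10.2 × (12.0790)^0.289
    = 10.2 × 2.0545 = 20.9559 m/s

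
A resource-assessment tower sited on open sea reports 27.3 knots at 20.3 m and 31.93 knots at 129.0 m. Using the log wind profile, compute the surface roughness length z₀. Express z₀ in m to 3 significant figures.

Log law: V(z) ∝ ln(z/z₀). With r = V₁/V₂ = 27.3/31.93 = 0.85500,
r · ln(z₂/z₀) = ln(z₁/z₀) ⇒ ln z₀ = (ln z₁ − r·ln z₂)/(1 − r)
ln z₀ = (3.01062 − 0.85500×4.85981) / 0.14500 = -7.8928
z₀ = exp(-7.8928) = 0.0003734 m

z₀ ≈ 0.000373 m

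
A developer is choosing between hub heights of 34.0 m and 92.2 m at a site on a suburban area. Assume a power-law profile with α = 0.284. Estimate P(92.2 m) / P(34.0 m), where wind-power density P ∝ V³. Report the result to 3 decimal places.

Speed ratio: V_B/V_A = (z_B/z_A)^α = (92.2/34.0)^0.284 = (2.7118)^0.284 = 1.32753
Power-density ratio: P_B/P_A = (V_B/V_A)³ = (1.32753)³ = 2.33954

2.340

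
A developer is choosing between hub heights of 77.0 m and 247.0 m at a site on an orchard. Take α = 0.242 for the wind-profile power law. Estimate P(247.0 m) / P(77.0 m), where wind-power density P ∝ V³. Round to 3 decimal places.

2.331

Speed ratio: V_B/V_A = (z_B/z_A)^α = (247.0/77.0)^0.242 = (3.2078)^0.242 = 1.32587
Power-density ratio: P_B/P_A = (V_B/V_A)³ = (1.32587)³ = 2.33080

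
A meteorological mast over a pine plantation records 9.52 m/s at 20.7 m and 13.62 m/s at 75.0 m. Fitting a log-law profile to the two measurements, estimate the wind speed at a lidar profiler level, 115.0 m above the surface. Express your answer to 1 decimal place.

Log law: V ∝ ln(z/z₀). From the pair, with r = V₁/V₂ = 0.69897,
ln z₀ = (ln z₁ − r·ln z₂)/(1 − r) = (3.0301 − 0.69897×4.3175)/0.30103 = 0.0410 → z₀ = 1.042 m
V₃ = V₁ · ln(z₃/z₀)/ln(z₁/z₀) = 9.52 × 4.7040/2.9892 = 14.9813 m/s

15.0 m/s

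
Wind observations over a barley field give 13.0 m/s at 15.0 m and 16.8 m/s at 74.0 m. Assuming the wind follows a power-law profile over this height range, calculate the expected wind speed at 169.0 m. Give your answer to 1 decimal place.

19.2 m/s

First find α: α = ln(V₂/V₁)/ln(z₂/z₁) = ln(16.8/13.0)/ln(74.0/15.0) = 0.25643/1.59601 = 0.1607
Extrapolate from 74.0 m to 169.0 m: V₃ = 16.8 × (169.0/74.0)^0.1607 = 16.8 × 1.1419 = 19.1838 m/s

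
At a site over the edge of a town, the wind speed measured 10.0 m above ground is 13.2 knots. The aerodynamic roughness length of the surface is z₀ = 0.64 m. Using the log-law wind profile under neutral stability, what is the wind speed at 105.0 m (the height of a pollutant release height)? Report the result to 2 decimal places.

Log law: V(z) ∝ ln(z/z₀), so V₂/V₁ = ln(z₂/z₀) / ln(z₁/z₀).
ln(105.0/0.64) = 5.1002, ln(10.0/0.64) = 2.7489
V₂ = 13.2 × 5.1002/2.7489 = 13.2 × 1.8554 = 24.4912 knots

24.49 knots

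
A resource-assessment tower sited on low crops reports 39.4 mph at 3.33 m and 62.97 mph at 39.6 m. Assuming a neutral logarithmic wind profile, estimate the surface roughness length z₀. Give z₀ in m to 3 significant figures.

z₀ ≈ 0.0531 m

Log law: V(z) ∝ ln(z/z₀). With r = V₁/V₂ = 39.4/62.97 = 0.62569,
r · ln(z₂/z₀) = ln(z₁/z₀) ⇒ ln z₀ = (ln z₁ − r·ln z₂)/(1 − r)
ln z₀ = (1.20297 − 0.62569×3.67883) / 0.37431 = -2.9357
z₀ = exp(-2.9357) = 0.05309 m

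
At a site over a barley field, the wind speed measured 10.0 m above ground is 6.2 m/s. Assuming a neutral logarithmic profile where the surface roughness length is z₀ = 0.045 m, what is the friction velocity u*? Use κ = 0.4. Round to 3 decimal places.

u* ≈ 0.459 m/s

Log law: V(z) = (u*/κ) · ln(z/z₀) ⇒ u* = κ · V / ln(z/z₀)
u* = 0.4 × 6.2 / ln(10.0/0.045) = 0.4 × 6.2 / 5.4037
   = 2.4800 / 5.4037 = 0.4589 m/s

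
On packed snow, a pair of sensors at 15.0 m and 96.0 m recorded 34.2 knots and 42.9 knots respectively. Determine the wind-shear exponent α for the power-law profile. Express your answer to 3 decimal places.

α ≈ 0.122

Power law: V₂/V₁ = (z₂/z₁)^α ⇒ α = ln(V₂/V₁) / ln(z₂/z₁)
α = ln(42.9/34.2) / ln(96.0/15.0) = ln(1.2544) / ln(6.4000)
  = 0.22665 / 1.85630 = 0.12210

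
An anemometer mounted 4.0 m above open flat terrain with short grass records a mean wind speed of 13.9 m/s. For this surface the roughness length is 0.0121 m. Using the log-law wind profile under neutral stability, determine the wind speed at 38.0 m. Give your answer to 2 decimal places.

Log law: V(z) ∝ ln(z/z₀), so V₂/V₁ = ln(z₂/z₀) / ln(z₁/z₀).
ln(38.0/0.0121) = 8.0521, ln(4.0/0.0121) = 5.8008
V₂ = 13.9 × 8.0521/5.8008 = 13.9 × 1.3881 = 19.2946 m/s

19.29 m/s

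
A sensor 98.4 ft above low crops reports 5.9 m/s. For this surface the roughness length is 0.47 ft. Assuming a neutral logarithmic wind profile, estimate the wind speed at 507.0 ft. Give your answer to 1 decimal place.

Log law: V(z) ∝ ln(z/z₀), so V₂/V₁ = ln(z₂/z₀) / ln(z₁/z₀).
ln(507.0/0.47) = 6.9835, ln(98.4/0.47) = 5.3441
V₂ = 5.9 × 6.9835/5.3441 = 5.9 × 1.3068 = 7.7100 m/s

7.7 m/s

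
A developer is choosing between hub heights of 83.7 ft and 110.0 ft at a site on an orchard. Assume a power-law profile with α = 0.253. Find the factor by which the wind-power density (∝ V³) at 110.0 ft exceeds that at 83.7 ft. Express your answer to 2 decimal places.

1.23

Speed ratio: V_B/V_A = (z_B/z_A)^α = (110.0/83.7)^0.253 = (1.3142)^0.253 = 1.07158
Power-density ratio: P_B/P_A = (V_B/V_A)³ = (1.07158)³ = 1.23046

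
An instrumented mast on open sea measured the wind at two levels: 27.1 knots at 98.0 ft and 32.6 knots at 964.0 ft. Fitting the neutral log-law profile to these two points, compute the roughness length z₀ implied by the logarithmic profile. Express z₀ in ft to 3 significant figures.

Log law: V(z) ∝ ln(z/z₀). With r = V₁/V₂ = 27.1/32.6 = 0.83129,
r · ln(z₂/z₀) = ln(z₁/z₀) ⇒ ln z₀ = (ln z₁ − r·ln z₂)/(1 − r)
ln z₀ = (4.58497 − 0.83129×6.87109) / 0.16871 = -6.6794
z₀ = exp(-6.6794) = 0.001257 ft

z₀ ≈ 0.00126 ft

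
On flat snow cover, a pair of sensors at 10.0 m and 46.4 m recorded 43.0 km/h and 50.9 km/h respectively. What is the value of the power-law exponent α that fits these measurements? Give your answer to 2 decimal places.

α ≈ 0.11

Power law: V₂/V₁ = (z₂/z₁)^α ⇒ α = ln(V₂/V₁) / ln(z₂/z₁)
α = ln(50.9/43.0) / ln(46.4/10.0) = ln(1.1837) / ln(4.6400)
  = 0.16866 / 1.53471 = 0.10990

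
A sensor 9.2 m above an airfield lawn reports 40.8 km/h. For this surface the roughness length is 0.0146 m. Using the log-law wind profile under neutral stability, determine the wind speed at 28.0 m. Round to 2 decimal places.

Log law: V(z) ∝ ln(z/z₀), so V₂/V₁ = ln(z₂/z₀) / ln(z₁/z₀).
ln(28.0/0.0146) = 7.5589, ln(9.2/0.0146) = 6.4459
V₂ = 40.8 × 7.5589/6.4459 = 40.8 × 1.1727 = 47.8448 km/h

47.84 km/h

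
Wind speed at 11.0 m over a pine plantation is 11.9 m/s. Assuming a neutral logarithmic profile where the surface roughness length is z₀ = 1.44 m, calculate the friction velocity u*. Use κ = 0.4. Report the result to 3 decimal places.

u* ≈ 2.341 m/s

Log law: V(z) = (u*/κ) · ln(z/z₀) ⇒ u* = κ · V / ln(z/z₀)
u* = 0.4 × 11.9 / ln(11.0/1.44) = 0.4 × 11.9 / 2.0333
   = 4.7600 / 2.0333 = 2.3411 m/s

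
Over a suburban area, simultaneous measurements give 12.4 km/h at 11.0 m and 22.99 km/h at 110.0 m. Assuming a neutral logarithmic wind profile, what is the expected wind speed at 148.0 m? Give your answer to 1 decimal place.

24.4 km/h

Log law: V ∝ ln(z/z₀). From the pair, with r = V₁/V₂ = 0.53936,
ln z₀ = (ln z₁ − r·ln z₂)/(1 − r) = (2.3979 − 0.53936×4.7005)/0.46064 = -0.2982 → z₀ = 0.7421 m
V₃ = V₁ · ln(z₃/z₀)/ln(z₁/z₀) = 12.4 × 5.2955/2.6961 = 24.3547 km/h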